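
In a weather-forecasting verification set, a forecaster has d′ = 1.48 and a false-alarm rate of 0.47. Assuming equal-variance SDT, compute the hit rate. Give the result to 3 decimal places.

hit rate = 0.920

z(false-alarm rate) = z(0.47) = -0.0753
z(H) = z(FA) + d' = -0.0753 + 1.48 = 1.4047
hit rate = Φ(1.4047) = 0.9199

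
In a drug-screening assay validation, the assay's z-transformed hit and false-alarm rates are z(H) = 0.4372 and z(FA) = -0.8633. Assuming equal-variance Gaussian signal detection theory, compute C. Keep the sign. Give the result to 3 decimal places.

c = −½·[z(H) + z(FA)] = −½·(0.4372 + (-0.8633)) = 0.21305
c > 0: the assay has a conservative response bias.

C = 0.213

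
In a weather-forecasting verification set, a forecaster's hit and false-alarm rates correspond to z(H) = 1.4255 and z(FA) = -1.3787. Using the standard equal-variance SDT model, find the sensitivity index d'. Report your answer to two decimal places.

d' = z(H) − z(FA) = 1.4255 − (-1.3787) = 2.8042

d' = 2.80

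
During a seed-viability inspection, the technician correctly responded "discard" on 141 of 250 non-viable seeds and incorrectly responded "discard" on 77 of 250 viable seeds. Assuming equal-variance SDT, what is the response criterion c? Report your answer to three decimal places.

c = 0.170

H = 141/250 = 0.5640
FA = 77/250 = 0.3080
Φ⁻¹(H) = Φ⁻¹(0.5640) = 0.1611
Φ⁻¹(FA) = Φ⁻¹(0.3080) = -0.5015
c = −½·[z(H) + z(FA)] = −0.5 × (0.1611 + (-0.5015)) = 0.1702
c > 0: the technician has a conservative response bias.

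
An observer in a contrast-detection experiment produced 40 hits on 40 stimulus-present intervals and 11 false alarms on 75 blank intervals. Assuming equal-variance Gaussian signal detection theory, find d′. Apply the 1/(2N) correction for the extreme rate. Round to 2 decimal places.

The hit rate is 40/40 = 1, so apply the 1/(2N) correction: H → 1 − 1/(2·40) = 0.98750.
z(H) = z(0.98750) = 2.241
z(FA) = z(0.14667) = -1.051
d' = 2.241 − (-1.051) = 3.292

d′ = 3.29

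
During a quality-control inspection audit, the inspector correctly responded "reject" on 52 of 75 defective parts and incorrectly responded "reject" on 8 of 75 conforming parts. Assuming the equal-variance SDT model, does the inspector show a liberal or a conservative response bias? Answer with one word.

conservative

z(H) = 0.505, z(FA) = -1.244
c = −½·(z(H) + z(FA)) = 0.3695
c > 0 → conservative criterion (biased toward responding “no”).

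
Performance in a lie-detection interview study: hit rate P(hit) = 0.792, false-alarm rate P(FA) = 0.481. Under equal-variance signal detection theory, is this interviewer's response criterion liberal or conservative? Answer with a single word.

z(H) = 0.813, z(FA) = -0.048
c = −½·(z(H) + z(FA)) = -0.3825
c < 0 → liberal criterion (biased toward responding “yes”).

liberal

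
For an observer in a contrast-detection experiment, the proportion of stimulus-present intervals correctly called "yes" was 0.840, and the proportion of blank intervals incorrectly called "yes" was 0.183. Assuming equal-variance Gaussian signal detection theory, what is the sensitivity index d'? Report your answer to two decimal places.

z(H) = z(0.840) = 0.994
z(FA) = z(0.183) = -0.904
d' = z(H) − z(FA) = 0.994 − (-0.904) = 1.898

d' = 1.90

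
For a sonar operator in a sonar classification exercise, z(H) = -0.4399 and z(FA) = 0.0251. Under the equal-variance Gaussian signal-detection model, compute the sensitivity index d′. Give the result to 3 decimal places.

d′ = -0.465

d' = z(H) − z(FA) = -0.4399 − 0.0251 = -0.4650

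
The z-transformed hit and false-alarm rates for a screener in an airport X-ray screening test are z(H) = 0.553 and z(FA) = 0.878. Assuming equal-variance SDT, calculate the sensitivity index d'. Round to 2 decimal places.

d' = z(H) − z(FA) = 0.553 − 0.878 = -0.325

d' = -0.33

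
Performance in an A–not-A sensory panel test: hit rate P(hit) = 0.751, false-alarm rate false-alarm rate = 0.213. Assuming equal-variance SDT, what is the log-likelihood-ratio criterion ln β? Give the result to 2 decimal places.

Φ⁻¹(H) = Φ⁻¹(0.751) = 0.678
Φ⁻¹(FA) = Φ⁻¹(0.213) = -0.796
ln β = −½·[z(H)² − z(FA)²] = −0.5 × (0.460 − 0.634) = 0.087

ln β = 0.09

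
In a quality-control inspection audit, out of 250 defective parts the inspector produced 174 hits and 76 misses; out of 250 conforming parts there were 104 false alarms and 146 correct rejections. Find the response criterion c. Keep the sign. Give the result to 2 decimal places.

c = -0.15

H = 174/250 = 0.6960
FA = 104/250 = 0.4160
Φ⁻¹(H) = Φ⁻¹(0.6960) = 0.5129
Φ⁻¹(FA) = Φ⁻¹(0.4160) = -0.2121
c = −½·[z(H) + z(FA)] = −0.5 × (0.5129 + (-0.2121)) = -0.1504
c < 0: the inspector has a liberal response bias.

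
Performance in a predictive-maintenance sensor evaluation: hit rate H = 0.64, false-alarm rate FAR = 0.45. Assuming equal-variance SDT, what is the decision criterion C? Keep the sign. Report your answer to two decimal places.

Φ⁻¹(H) = 0.358
Φ⁻¹(FA) = -0.126
c = −½·[z(H) + z(FA)] = −0.5 × (0.358 + (-0.126)) = -0.116
c < 0: the model has a liberal response bias.

C = -0.12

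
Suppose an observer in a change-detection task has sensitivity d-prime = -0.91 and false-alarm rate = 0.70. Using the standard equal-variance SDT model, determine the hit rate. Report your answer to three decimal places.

z(false-alarm rate) = z(0.70) = 0.5244
z(H) = z(FA) + d' = 0.5244 + (-0.91) = -0.3856
hit rate = Φ(-0.3856) = 0.3499

hit rate = 0.350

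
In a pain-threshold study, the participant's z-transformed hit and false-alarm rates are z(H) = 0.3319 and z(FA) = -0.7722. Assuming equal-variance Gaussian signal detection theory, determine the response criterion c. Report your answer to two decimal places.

c = 0.22

c = −½·[z(H) + z(FA)] = −½·(0.3319 + (-0.7722)) = 0.22015
c > 0: the participant has a conservative response bias.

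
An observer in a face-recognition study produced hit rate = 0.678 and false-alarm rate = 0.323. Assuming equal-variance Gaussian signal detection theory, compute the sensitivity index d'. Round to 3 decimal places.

d' = 0.921

z(H) = 0.4621
z(FA) = -0.4593
d' = z(H) − z(FA) = 0.4621 − (-0.4593) = 0.9214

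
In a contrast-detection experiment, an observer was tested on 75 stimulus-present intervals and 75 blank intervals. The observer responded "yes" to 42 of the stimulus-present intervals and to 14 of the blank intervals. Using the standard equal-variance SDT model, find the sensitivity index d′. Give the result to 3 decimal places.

H = 42/75 = 0.5600
FA = 14/75 = 0.1867
z(H) = z(0.5600) = 0.1510
z(FA) = z(0.1867) = -0.8901
d' = z(H) − z(FA) = 0.1510 − (-0.8901) = 1.0411

d′ = 1.041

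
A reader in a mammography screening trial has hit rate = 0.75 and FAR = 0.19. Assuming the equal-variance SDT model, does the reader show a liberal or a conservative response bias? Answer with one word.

z(H) = 0.674, z(FA) = -0.878
c = −½·(z(H) + z(FA)) = 0.102
c > 0 → conservative criterion (biased toward responding “no”).

conservative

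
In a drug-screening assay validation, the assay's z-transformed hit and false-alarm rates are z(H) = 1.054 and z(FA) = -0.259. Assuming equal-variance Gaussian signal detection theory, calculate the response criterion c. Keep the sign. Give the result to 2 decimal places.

c = -0.40

c = −½·[z(H) + z(FA)] = −½·(1.054 + (-0.259)) = -0.3975
c < 0: the assay has a liberal response bias.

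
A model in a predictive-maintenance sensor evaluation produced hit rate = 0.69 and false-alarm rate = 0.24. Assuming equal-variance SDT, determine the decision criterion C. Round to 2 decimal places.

C = 0.11

z(H) = z(0.69) = 0.496
z(FA) = z(0.24) = -0.706
c = −½·[z(H) + z(FA)] = −0.5 × (0.496 + (-0.706)) = 0.105
c > 0: the model has a conservative response bias.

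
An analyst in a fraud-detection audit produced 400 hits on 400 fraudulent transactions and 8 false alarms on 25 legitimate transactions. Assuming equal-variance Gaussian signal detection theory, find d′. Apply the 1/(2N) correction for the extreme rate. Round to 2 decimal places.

d′ = 3.49

The hit rate is 400/400 = 1, so apply the 1/(2N) correction: H → 1 − 1/(2·400) = 0.99875.
z(H) = z(0.99875) = 3.023
z(FA) = z(0.32000) = -0.468
d' = 3.023 − (-0.468) = 3.491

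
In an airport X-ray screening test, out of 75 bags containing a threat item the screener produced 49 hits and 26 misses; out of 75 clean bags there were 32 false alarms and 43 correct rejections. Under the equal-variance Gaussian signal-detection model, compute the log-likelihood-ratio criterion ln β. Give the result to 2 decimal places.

H = 49/75 = 0.6533
FA = 32/75 = 0.4267
z(0.6533) = 0.394, z(0.4267) = -0.185
ln β = −½·[z(H)² − z(FA)²] = −0.5 × (0.155 − 0.034) = -0.0605

ln β = -0.06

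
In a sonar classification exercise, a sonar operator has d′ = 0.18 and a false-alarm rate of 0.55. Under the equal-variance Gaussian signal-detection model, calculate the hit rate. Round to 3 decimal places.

hit rate = 0.620

z(false-alarm rate) = z(0.55) = 0.1257
z(H) = z(FA) + d' = 0.1257 + 0.18 = 0.3057
hit rate = Φ(0.3057) = 0.6201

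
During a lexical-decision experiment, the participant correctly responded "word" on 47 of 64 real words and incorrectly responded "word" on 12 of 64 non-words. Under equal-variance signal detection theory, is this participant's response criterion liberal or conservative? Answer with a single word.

z(H) = 0.626, z(FA) = -0.887
c = −½·(z(H) + z(FA)) = 0.1305
c > 0 → conservative criterion (biased toward responding “no”).

conservative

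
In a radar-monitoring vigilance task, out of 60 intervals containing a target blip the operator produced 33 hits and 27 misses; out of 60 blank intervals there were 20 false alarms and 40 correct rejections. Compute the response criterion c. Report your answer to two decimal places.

c = 0.15

H = 33/60 = 0.5500
FA = 20/60 = 0.3333
z(0.5500) = 0.1257, z(0.3333) = -0.4308
c = −½·[z(H) + z(FA)] = −0.5 × (0.1257 + (-0.4308)) = 0.15255
c > 0: the operator has a conservative response bias.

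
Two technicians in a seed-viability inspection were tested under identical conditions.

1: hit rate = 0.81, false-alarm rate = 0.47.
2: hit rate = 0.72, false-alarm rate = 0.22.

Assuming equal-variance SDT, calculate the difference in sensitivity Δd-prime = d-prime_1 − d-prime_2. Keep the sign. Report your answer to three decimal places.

Δd-prime = -0.402

1: z(0.81) = 0.8779, z(0.47) = -0.0753, d' = 0.9532
2: z(0.72) = 0.5828, z(0.22) = -0.7722, d' = 1.3550
Δd' = d'_1 − d'_2 = 0.9532 − 1.3550 = -0.4018
2 has the higher sensitivity.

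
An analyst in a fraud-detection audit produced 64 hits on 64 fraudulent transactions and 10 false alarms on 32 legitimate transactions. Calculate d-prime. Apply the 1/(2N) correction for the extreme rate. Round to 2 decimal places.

d-prime = 2.91

The hit rate is 64/64 = 1, so apply the 1/(2N) correction: H → 1 − 1/(2·64) = 0.99219.
z(H) = z(0.99219) = 2.418
z(FA) = z(0.31250) = -0.489
d' = 2.418 − (-0.489) = 2.907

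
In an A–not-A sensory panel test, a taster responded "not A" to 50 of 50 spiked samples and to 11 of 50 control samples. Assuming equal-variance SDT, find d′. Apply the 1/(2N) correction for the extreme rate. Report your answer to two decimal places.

The hit rate is 50/50 = 1, so apply the 1/(2N) correction: H → 1 − 1/(2·50) = 0.99000.
z(H) = z(0.99000) = 2.326
z(FA) = z(0.22000) = -0.772
d' = 2.326 − (-0.772) = 3.098

d′ = 3.10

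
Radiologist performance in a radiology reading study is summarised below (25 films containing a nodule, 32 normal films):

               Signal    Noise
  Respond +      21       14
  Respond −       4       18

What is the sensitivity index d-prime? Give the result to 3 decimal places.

d-prime = 1.152

H = 21/25 = 0.8400
FA = 14/32 = 0.4375
z(H) = z(0.8400) = 0.9945
z(FA) = z(0.4375) = -0.1573
d' = z(H) − z(FA) = 0.9945 − (-0.1573) = 1.1518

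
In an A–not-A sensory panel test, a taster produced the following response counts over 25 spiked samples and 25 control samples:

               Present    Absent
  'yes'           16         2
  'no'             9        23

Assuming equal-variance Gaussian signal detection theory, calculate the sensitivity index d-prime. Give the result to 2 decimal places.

H = 16/25 = 0.6400
FA = 2/25 = 0.0800
z(H) = z(0.6400) = 0.358
z(FA) = z(0.0800) = -1.405
d' = z(H) − z(FA) = 0.358 − (-1.405) = 1.763

d-prime = 1.76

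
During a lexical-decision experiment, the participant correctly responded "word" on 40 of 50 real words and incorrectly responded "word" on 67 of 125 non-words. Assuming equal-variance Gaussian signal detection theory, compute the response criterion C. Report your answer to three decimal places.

H = 40/50 = 0.8000
FA = 67/125 = 0.5360
z(0.8000) = 0.8416, z(0.5360) = 0.0904
c = −½·[z(H) + z(FA)] = −0.5 × (0.8416 + 0.0904) = -0.4660

C = -0.466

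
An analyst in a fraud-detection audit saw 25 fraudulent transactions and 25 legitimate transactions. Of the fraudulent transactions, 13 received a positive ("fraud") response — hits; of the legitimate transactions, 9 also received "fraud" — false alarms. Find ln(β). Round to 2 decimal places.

H = 13/25 = 0.5200
FA = 9/25 = 0.3600
Φ⁻¹(H) = 0.050
Φ⁻¹(FA) = -0.358
ln β = −½·[z(H)² − z(FA)²] = −0.5 × (0.003 − 0.128) = 0.0625

ln β = 0.06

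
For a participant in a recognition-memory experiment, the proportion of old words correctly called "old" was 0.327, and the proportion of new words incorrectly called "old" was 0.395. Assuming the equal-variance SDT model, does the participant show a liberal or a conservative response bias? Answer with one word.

z(H) = -0.448, z(FA) = -0.266
c = −½·(z(H) + z(FA)) = 0.357
c > 0 → conservative criterion (biased toward responding “no”).

conservative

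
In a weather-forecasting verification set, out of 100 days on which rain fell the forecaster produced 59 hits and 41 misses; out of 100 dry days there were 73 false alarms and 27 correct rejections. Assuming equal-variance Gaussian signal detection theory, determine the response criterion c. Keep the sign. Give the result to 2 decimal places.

c = -0.42

H = 59/100 = 0.5900
FA = 73/100 = 0.7300
z(H) = z(0.5900) = 0.228
z(FA) = z(0.7300) = 0.613
c = −½·[z(H) + z(FA)] = −0.5 × (0.228 + 0.613) = -0.4205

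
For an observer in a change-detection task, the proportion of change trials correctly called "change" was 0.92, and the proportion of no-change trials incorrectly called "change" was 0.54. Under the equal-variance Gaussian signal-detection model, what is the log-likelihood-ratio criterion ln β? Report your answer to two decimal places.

ln β = -0.98

z(H) = 1.405
z(FA) = 0.100
ln β = −½·[z(H)² − z(FA)²] = −0.5 × (1.974 − 0.010) = -0.982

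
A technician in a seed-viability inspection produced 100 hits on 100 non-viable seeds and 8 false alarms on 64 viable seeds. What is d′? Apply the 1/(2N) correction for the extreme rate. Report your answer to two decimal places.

The hit rate is 100/100 = 1, so apply the 1/(2N) correction: H → 1 − 1/(2·100) = 0.99500.
z(H) = z(0.99500) = 2.576
z(FA) = z(0.12500) = -1.150
d' = 2.576 − (-1.150) = 3.726

d′ = 3.73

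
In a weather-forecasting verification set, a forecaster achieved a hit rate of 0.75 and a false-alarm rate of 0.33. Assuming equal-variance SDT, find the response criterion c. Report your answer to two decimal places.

c = -0.12

z(0.75) = 0.6745, z(0.33) = -0.4399
c = −½·[z(H) + z(FA)] = −0.5 × (0.6745 + (-0.4399)) = -0.1173
c < 0: the forecaster has a liberal response bias.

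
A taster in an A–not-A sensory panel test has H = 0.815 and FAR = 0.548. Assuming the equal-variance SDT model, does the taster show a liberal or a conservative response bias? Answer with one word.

z(H) = 0.896, z(FA) = 0.121
c = −½·(z(H) + z(FA)) = -0.5085
c < 0 → liberal criterion (biased toward responding “yes”).

liberal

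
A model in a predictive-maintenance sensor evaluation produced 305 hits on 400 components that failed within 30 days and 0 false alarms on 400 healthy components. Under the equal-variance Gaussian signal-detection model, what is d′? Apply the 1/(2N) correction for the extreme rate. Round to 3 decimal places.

d′ = 3.738

The false-alarm rate is 0/400 = 0, so apply the 1/(2N) correction: FA → 1/(2·400) = 0.00125.
z(H) = z(0.76250) = 0.7144
z(FA) = z(0.00125) = -3.0233
d' = 0.7144 − (-3.0233) = 3.7377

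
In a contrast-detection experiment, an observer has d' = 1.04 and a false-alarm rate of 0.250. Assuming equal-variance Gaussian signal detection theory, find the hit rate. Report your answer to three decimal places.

z(false-alarm rate) = z(0.250) = -0.6745
z(H) = z(FA) + d' = -0.6745 + 1.04 = 0.3655
hit rate = Φ(0.3655) = 0.6426

hit rate = 0.643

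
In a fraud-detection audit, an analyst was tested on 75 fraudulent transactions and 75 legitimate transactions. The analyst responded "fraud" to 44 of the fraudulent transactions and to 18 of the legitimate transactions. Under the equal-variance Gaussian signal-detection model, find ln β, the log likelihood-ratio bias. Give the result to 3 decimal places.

H = 44/75 = 0.5867
FA = 18/75 = 0.2400
z(0.5867) = 0.2191, z(0.2400) = -0.7063
ln β = −½·[z(H)² − z(FA)²] = −0.5 × (0.0480 − 0.4989) = 0.22545

ln β = 0.225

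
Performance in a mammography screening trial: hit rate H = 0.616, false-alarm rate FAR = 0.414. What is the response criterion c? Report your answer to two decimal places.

z(H) = z(0.616) = 0.2950
z(FA) = z(0.414) = -0.2173
c = −½·[z(H) + z(FA)] = −0.5 × (0.2950 + (-0.2173)) = -0.03885
c < 0: the reader has a liberal response bias.

c = -0.04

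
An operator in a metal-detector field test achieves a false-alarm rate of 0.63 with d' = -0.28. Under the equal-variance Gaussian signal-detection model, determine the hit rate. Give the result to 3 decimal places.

hit rate = 0.521

z(false-alarm rate) = z(0.63) = 0.3319
z(H) = z(FA) + d' = 0.3319 + (-0.28) = 0.0519
hit rate = Φ(0.0519) = 0.5207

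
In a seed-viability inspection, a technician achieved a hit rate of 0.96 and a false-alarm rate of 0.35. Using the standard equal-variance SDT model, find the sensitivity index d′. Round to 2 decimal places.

Φ⁻¹(H) = 1.7507
Φ⁻¹(FA) = -0.3853
d' = z(H) − z(FA) = 1.7507 − (-0.3853) = 2.1360

d′ = 2.14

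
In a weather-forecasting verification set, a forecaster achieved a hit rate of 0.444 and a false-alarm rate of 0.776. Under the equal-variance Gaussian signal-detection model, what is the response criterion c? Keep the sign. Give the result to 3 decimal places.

c = -0.309

z(H) = z(0.444) = -0.1408
z(FA) = z(0.776) = 0.7588
c = −½·[z(H) + z(FA)] = −0.5 × (-0.1408 + 0.7588) = -0.3090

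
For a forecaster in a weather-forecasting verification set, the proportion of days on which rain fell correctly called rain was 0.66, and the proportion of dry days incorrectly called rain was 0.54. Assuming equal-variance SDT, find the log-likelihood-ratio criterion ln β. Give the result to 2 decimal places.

ln β = -0.08

Φ⁻¹(H) = Φ⁻¹(0.66) = 0.412
Φ⁻¹(FA) = Φ⁻¹(0.54) = 0.100
ln β = −½·[z(H)² − z(FA)²] = −0.5 × (0.170 − 0.010) = -0.080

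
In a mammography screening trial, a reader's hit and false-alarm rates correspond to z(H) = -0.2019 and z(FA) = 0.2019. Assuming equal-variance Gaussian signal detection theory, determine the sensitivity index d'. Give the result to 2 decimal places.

d' = -0.40

d' = z(H) − z(FA) = -0.2019 − 0.2019 = -0.4038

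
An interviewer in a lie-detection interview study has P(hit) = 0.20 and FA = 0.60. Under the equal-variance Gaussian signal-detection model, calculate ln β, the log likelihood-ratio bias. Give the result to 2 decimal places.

ln β = -0.32

Φ⁻¹(H) = Φ⁻¹(0.20) = -0.842
Φ⁻¹(FA) = Φ⁻¹(0.60) = 0.253
ln β = −½·[z(H)² − z(FA)²] = −0.5 × (0.709 − 0.064) = -0.3225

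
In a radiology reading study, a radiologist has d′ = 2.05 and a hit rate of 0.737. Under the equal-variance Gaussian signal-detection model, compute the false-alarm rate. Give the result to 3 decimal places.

z(hit rate) = z(0.737) = 0.6341
z(FA) = z(H) − d' = 0.6341 − 2.05 = -1.4159
false-alarm rate = Φ(-1.4159) = 0.0784

false-alarm rate = 0.078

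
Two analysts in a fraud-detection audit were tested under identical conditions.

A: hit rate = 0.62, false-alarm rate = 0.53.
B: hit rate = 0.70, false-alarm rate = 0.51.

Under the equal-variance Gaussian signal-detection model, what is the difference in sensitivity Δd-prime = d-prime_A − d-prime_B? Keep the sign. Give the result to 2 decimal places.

Δd-prime = -0.27

A: z(0.62) = 0.305, z(0.53) = 0.075, d' = 0.230
B: z(0.70) = 0.524, z(0.51) = 0.025, d' = 0.499
Δd' = d'_A − d'_B = 0.230 − 0.499 = -0.269
B has the higher sensitivity.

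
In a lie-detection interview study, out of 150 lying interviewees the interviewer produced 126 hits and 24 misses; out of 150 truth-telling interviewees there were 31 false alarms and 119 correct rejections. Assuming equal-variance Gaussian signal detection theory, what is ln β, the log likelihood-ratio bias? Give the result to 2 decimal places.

H = 126/150 = 0.8400
FA = 31/150 = 0.2067
Φ⁻¹(H) = Φ⁻¹(0.8400) = 0.994
Φ⁻¹(FA) = Φ⁻¹(0.2067) = -0.818
ln β = −½·[z(H)² − z(FA)²] = −0.5 × (0.988 − 0.669) = -0.1595

ln β = -0.16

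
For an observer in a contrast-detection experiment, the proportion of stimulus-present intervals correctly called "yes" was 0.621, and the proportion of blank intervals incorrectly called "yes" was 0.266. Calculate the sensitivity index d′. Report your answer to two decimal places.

d′ = 0.93

z(0.621) = 0.3081, z(0.266) = -0.6250
d' = z(H) − z(FA) = 0.3081 − (-0.6250) = 0.9331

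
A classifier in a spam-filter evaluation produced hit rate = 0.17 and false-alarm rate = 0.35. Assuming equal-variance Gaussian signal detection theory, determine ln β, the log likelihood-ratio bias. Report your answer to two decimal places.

z(0.17) = -0.954, z(0.35) = -0.385
ln β = −½·[z(H)² − z(FA)²] = −0.5 × (0.910 − 0.148) = -0.381

ln β = -0.38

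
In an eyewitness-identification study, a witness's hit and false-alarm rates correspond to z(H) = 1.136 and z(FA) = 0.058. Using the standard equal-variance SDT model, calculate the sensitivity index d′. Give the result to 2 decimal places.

d′ = 1.08

d' = z(H) − z(FA) = 1.136 − 0.058 = 1.078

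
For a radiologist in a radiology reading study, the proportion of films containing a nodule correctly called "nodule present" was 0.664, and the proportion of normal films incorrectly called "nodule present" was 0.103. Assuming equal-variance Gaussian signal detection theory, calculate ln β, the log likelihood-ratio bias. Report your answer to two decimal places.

ln β = 0.71

z(0.664) = 0.423, z(0.103) = -1.265
ln β = −½·[z(H)² − z(FA)²] = −0.5 × (0.179 − 1.600) = 0.7105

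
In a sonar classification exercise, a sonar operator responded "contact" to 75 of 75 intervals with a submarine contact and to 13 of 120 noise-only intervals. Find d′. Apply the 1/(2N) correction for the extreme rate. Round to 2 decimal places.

The hit rate is 75/75 = 1, so apply the 1/(2N) correction: H → 1 − 1/(2·75) = 0.99333.
z(H) = z(0.99333) = 2.475
z(FA) = z(0.10833) = -1.235
d' = 2.475 − (-1.235) = 3.710

d′ = 3.71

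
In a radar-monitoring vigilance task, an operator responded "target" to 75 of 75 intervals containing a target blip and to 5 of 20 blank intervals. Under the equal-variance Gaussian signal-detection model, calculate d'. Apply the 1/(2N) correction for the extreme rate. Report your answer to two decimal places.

The hit rate is 75/75 = 1, so apply the 1/(2N) correction: H → 1 − 1/(2·75) = 0.99333.
z(H) = z(0.99333) = 2.475
z(FA) = z(0.25000) = -0.674
d' = 2.475 − (-0.674) = 3.149

d' = 3.15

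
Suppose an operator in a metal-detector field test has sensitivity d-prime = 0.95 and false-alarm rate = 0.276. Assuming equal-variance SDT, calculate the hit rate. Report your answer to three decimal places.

z(false-alarm rate) = z(0.276) = -0.5948
z(H) = z(FA) + d' = -0.5948 + 0.95 = 0.3552
hit rate = Φ(0.3552) = 0.6388

hit rate = 0.639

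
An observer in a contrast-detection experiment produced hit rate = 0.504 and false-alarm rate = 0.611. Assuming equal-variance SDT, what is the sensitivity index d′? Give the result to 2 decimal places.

d′ = -0.27

z(H) = z(0.504) = 0.010
z(FA) = z(0.611) = 0.282
d' = z(H) − z(FA) = 0.010 − 0.282 = -0.272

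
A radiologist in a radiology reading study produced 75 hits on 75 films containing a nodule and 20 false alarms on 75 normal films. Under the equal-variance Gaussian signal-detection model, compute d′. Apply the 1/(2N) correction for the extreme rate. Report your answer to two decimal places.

d′ = 3.10

The hit rate is 75/75 = 1, so apply the 1/(2N) correction: H → 1 − 1/(2·75) = 0.99333.
z(H) = z(0.99333) = 2.475
z(FA) = z(0.26667) = -0.623
d' = 2.475 − (-0.623) = 3.098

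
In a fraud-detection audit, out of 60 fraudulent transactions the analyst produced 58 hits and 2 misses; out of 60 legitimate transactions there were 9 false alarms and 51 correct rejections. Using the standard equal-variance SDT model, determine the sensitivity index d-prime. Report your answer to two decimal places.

d-prime = 2.87

H = 58/60 = 0.9667
FA = 9/60 = 0.1500
z(H) = 1.8344
z(FA) = -1.0364
d' = z(H) − z(FA) = 1.8344 − (-1.0364) = 2.8708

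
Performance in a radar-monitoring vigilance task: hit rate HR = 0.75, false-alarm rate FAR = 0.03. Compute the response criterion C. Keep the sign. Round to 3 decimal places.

z(H) = 0.6745
z(FA) = -1.8808
c = −½·[z(H) + z(FA)] = −0.5 × (0.6745 + (-1.8808)) = 0.60315

C = 0.603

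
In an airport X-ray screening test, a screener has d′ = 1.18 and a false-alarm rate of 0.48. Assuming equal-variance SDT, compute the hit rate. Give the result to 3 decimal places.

z(false-alarm rate) = z(0.48) = -0.0502
z(H) = z(FA) + d' = -0.0502 + 1.18 = 1.1298
hit rate = Φ(1.1298) = 0.8707

hit rate = 0.871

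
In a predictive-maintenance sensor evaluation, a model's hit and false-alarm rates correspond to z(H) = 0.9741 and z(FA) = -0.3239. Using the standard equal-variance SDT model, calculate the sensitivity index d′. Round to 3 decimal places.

d' = z(H) − z(FA) = 0.9741 − (-0.3239) = 1.2980

d′ = 1.298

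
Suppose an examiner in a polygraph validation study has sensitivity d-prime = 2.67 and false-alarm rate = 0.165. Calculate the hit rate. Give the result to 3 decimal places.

hit rate = 0.955

z(false-alarm rate) = z(0.165) = -0.9741
z(H) = z(FA) + d' = -0.9741 + 2.67 = 1.6959
hit rate = Φ(1.6959) = 0.9550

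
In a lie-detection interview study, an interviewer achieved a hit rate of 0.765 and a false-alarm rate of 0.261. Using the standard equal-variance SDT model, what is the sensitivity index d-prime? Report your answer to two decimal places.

z(0.765) = 0.722, z(0.261) = -0.640
d' = z(H) − z(FA) = 0.722 − (-0.640) = 1.362

d-prime = 1.36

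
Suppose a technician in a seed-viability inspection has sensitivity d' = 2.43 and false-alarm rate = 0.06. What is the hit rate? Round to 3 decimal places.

z(false-alarm rate) = z(0.06) = -1.5548
z(H) = z(FA) + d' = -1.5548 + 2.43 = 0.8752
hit rate = Φ(0.8752) = 0.8093

hit rate = 0.809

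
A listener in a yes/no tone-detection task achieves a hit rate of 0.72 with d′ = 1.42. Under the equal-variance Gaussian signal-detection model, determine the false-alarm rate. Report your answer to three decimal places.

false-alarm rate = 0.201

z(hit rate) = z(0.72) = 0.5828
z(FA) = z(H) − d' = 0.5828 − 1.42 = -0.8372
false-alarm rate = Φ(-0.8372) = 0.2012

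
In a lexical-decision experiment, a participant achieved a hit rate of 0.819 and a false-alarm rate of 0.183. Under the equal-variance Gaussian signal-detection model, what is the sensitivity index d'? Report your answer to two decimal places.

d' = 1.82

z(0.819) = 0.912, z(0.183) = -0.904
d' = z(H) − z(FA) = 0.912 − (-0.904) = 1.816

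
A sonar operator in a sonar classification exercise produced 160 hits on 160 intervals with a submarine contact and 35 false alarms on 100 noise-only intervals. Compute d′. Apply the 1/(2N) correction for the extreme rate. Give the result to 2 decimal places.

d′ = 3.12

The hit rate is 160/160 = 1, so apply the 1/(2N) correction: H → 1 − 1/(2·160) = 0.99687.
z(H) = z(0.99687) = 2.734
z(FA) = z(0.35000) = -0.385
d' = 2.734 − (-0.385) = 3.119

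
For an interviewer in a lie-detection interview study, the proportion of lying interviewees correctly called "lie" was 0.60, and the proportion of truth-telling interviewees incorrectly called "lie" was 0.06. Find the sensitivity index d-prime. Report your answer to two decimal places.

z(H) = z(0.60) = 0.253
z(FA) = z(0.06) = -1.555
d' = z(H) − z(FA) = 0.253 − (-1.555) = 1.808

d-prime = 1.81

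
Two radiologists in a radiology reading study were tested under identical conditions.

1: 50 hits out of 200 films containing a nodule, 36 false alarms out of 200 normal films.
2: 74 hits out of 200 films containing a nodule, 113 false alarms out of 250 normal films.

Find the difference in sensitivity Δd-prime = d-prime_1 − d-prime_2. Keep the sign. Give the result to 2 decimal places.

1: z(0.2500) = -0.674, z(0.1800) = -0.915, d' = 0.241
2: z(0.3700) = -0.332, z(0.4520) = -0.121, d' = -0.211
Δd' = d'_1 − d'_2 = 0.241 − (-0.211) = 0.452
1 has the higher sensitivity.

Δd-prime = 0.45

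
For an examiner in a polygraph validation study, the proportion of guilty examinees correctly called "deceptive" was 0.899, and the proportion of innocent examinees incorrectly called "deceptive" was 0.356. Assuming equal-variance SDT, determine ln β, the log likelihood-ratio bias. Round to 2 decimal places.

z(H) = z(0.899) = 1.276
z(FA) = z(0.356) = -0.369
ln β = −½·[z(H)² − z(FA)²] = −0.5 × (1.628 − 0.136) = -0.746

ln β = -0.75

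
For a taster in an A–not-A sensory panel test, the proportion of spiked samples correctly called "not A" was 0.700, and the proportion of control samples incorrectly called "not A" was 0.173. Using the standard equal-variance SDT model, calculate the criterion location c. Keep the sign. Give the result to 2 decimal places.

Φ⁻¹(H) = 0.5244
Φ⁻¹(FA) = -0.9424
c = −½·[z(H) + z(FA)] = −0.5 × (0.5244 + (-0.9424)) = 0.2090
c > 0: the taster has a conservative response bias.

c = 0.21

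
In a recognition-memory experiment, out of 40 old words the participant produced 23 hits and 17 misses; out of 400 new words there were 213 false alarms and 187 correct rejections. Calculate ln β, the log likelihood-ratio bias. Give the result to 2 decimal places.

H = 23/40 = 0.5750
FA = 213/400 = 0.5325
Φ⁻¹(H) = Φ⁻¹(0.5750) = 0.189
Φ⁻¹(FA) = Φ⁻¹(0.5325) = 0.082
ln β = −½·[z(H)² − z(FA)²] = −0.5 × (0.036 − 0.007) = -0.0145

ln β = -0.01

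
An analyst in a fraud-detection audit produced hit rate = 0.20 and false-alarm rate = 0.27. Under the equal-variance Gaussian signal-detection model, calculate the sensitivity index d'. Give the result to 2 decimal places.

d' = -0.23

z(H) = -0.842
z(FA) = -0.613
d' = z(H) − z(FA) = -0.842 − (-0.613) = -0.229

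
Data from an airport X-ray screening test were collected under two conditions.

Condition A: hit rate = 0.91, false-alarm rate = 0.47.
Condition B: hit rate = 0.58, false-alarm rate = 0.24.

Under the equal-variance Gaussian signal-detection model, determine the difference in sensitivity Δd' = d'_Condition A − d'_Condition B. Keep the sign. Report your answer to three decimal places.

Δd' = 0.508

Condition A: z(0.91) = 1.3408, z(0.47) = -0.0753, d' = 1.4161
Condition B: z(0.58) = 0.2019, z(0.24) = -0.7063, d' = 0.9082
Δd' = d'_Condition A − d'_Condition B = 1.4161 − 0.9082 = 0.5079
Condition A has the higher sensitivity.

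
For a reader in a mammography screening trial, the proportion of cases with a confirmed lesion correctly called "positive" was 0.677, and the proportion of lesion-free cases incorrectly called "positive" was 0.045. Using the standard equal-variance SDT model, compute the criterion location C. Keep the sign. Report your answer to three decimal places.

z(H) = 0.4593
z(FA) = -1.6954
c = −½·[z(H) + z(FA)] = −0.5 × (0.4593 + (-1.6954)) = 0.61805

C = 0.618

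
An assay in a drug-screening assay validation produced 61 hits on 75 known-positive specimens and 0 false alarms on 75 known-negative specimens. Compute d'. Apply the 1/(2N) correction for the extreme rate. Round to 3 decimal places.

d' = 3.365

The false-alarm rate is 0/75 = 0, so apply the 1/(2N) correction: FA → 1/(2·75) = 0.00667.
z(H) = z(0.81333) = 0.8902
z(FA) = z(0.00667) = -2.4746
d' = 0.8902 − (-2.4746) = 3.3648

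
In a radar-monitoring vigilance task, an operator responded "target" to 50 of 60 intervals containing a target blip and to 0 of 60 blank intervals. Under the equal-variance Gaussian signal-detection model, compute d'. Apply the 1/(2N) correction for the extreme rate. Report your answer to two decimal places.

The false-alarm rate is 0/60 = 0, so apply the 1/(2N) correction: FA → 1/(2·60) = 0.00833.
z(H) = z(0.83333) = 0.967
z(FA) = z(0.00833) = -2.394
d' = 0.967 − (-2.394) = 3.361

d' = 3.36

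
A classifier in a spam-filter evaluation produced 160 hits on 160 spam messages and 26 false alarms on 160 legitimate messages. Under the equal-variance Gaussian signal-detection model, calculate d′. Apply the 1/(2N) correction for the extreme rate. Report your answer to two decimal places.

d′ = 3.72

The hit rate is 160/160 = 1, so apply the 1/(2N) correction: H → 1 − 1/(2·160) = 0.99687.
z(H) = z(0.99687) = 2.734
z(FA) = z(0.16250) = -0.984
d' = 2.734 − (-0.984) = 3.718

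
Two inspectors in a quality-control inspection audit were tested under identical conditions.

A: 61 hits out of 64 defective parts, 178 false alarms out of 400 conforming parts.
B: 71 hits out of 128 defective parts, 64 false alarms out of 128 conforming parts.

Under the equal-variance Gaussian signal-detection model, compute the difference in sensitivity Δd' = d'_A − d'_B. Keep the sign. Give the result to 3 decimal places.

A: z(0.9531) = 1.6757, z(0.4450) = -0.1383, d' = 1.8140
B: z(0.5547) = 0.1375, z(0.5000) = 0.0000, d' = 0.1375
Δd' = d'_A − d'_B = 1.8140 − 0.1375 = 1.6765
A has the higher sensitivity.

Δd' = 1.677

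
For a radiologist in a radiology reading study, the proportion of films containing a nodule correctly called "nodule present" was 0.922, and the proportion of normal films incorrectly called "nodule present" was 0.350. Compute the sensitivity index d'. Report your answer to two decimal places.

Φ⁻¹(0.922) = 1.4187, Φ⁻¹(0.350) = -0.3853
d' = z(H) − z(FA) = 1.4187 − (-0.3853) = 1.8040

d' = 1.80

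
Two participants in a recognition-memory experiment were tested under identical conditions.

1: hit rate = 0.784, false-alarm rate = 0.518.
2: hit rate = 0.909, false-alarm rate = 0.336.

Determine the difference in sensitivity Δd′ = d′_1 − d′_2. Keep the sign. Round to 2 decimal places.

1: z(0.784) = 0.786, z(0.518) = 0.045, d' = 0.741
2: z(0.909) = 1.335, z(0.336) = -0.423, d' = 1.758
Δd' = d'_1 − d'_2 = 0.741 − 1.758 = -1.017
2 has the higher sensitivity.

Δd′ = -1.02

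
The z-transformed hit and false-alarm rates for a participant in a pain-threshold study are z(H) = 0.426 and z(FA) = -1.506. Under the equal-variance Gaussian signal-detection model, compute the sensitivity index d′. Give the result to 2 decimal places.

d′ = 1.93

d' = z(H) − z(FA) = 0.426 − (-1.506) = 1.932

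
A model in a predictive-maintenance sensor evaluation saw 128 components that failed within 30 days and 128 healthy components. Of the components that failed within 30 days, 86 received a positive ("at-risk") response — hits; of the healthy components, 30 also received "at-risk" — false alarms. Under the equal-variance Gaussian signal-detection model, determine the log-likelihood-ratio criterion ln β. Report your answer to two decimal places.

H = 86/128 = 0.6719
FA = 30/128 = 0.2344
z(0.6719) = 0.445, z(0.2344) = -0.724
ln β = −½·[z(H)² − z(FA)²] = −0.5 × (0.198 − 0.524) = 0.163

ln β = 0.16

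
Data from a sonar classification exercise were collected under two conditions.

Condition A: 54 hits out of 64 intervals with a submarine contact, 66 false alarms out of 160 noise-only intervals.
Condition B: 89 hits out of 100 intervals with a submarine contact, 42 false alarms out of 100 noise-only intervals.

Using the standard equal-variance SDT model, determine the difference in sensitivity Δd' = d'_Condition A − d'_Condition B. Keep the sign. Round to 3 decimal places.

Δd' = -0.197

Condition A: z(0.8438) = 1.0102, z(0.4125) = -0.2211, d' = 1.2313
Condition B: z(0.8900) = 1.2265, z(0.4200) = -0.2019, d' = 1.4284
Δd' = d'_Condition A − d'_Condition B = 1.2313 − 1.4284 = -0.1971
Condition B has the higher sensitivity.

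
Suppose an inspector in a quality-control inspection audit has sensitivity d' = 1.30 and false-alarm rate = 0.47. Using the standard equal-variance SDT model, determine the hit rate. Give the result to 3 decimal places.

z(false-alarm rate) = z(0.47) = -0.0753
z(H) = z(FA) + d' = -0.0753 + 1.30 = 1.2247
hit rate = Φ(1.2247) = 0.8897

hit rate = 0.890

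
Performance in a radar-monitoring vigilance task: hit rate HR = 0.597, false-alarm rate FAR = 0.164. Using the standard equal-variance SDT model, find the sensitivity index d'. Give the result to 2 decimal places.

d' = 1.22

z(H) = z(0.597) = 0.2456
z(FA) = z(0.164) = -0.9782
d' = z(H) − z(FA) = 0.2456 − (-0.9782) = 1.2238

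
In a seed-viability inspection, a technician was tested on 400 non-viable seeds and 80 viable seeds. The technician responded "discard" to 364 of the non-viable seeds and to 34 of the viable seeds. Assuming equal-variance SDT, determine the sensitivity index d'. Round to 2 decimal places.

H = 364/400 = 0.9100
FA = 34/80 = 0.4250
Φ⁻¹(H) = Φ⁻¹(0.9100) = 1.3408
Φ⁻¹(FA) = Φ⁻¹(0.4250) = -0.1891
d' = z(H) − z(FA) = 1.3408 − (-0.1891) = 1.5299

d' = 1.53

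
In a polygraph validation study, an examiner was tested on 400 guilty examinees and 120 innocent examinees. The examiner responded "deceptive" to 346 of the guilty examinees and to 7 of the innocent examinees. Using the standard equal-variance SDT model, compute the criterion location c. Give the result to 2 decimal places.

H = 346/400 = 0.8650
FA = 7/120 = 0.0583
z(0.8650) = 1.1031, z(0.0583) = -1.5692
c = −½·[z(H) + z(FA)] = −0.5 × (1.1031 + (-1.5692)) = 0.23305

c = 0.23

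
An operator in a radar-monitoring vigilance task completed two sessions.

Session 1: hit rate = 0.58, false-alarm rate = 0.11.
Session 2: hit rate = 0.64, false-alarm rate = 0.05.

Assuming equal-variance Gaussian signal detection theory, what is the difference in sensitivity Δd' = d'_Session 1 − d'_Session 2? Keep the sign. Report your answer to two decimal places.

Session 1: z(0.58) = 0.202, z(0.11) = -1.227, d' = 1.429
Session 2: z(0.64) = 0.358, z(0.05) = -1.645, d' = 2.003
Δd' = d'_Session 1 − d'_Session 2 = 1.429 − 2.003 = -0.574
Session 2 has the higher sensitivity.

Δd' = -0.57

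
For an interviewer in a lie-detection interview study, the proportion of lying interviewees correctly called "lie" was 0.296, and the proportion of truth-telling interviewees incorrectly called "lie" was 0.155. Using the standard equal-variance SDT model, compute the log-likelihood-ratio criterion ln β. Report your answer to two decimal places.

Φ⁻¹(0.296) = -0.536, Φ⁻¹(0.155) = -1.015
ln β = −½·[z(H)² − z(FA)²] = −0.5 × (0.287 − 1.030) = 0.3715

ln β = 0.37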